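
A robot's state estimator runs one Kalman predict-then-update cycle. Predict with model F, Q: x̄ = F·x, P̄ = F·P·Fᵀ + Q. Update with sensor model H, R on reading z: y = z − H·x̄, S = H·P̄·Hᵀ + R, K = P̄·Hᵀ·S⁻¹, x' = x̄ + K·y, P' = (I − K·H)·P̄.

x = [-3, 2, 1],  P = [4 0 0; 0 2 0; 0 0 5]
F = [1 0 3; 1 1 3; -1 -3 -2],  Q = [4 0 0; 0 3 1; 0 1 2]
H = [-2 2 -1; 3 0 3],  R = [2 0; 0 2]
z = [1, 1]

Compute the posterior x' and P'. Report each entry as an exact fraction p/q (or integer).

x̄ = F·x = [0, 2, -5]
P̄ = F·P·Fᵀ + Q = [53 49 -34; 49 54 -39; -34 -39 44]
y = z − H·x̄ = [-8, 16]
S = H·P̄·Hᵀ + R = [102 -84; -84 263]
K = P̄·Hᵀ·S⁻¹ = [5813/9885 1333/3295; 15407/19770 1196/3295; -1947/3295 -246/3295]
x' = x̄ + K·y = [3496/1977, 3110/1977, -967/659]
P' = (I − K·H)·P̄ = [144824/9885 79558/9885 -47386/3295; 79558/9885 97357/19770 -25722/3295; -47386/3295 -25722/3295 47222/3295]

x' = [3496/1977, 3110/1977, -967/659]
P' = [144824/9885 79558/9885 -47386/3295; 79558/9885 97357/19770 -25722/3295; -47386/3295 -25722/3295 47222/3295]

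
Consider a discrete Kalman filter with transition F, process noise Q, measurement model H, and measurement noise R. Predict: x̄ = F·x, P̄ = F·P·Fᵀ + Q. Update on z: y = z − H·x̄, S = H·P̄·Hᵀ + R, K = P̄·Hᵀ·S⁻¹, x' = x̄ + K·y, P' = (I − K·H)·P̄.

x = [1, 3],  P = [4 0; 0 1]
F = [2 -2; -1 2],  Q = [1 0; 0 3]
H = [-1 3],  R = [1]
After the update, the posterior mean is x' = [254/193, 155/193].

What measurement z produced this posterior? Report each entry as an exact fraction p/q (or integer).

x̄ = F·x = [-4, 5]
P̄ = F·P·Fᵀ + Q = [21 -12; -12 11]
S = H·P̄·Hᵀ + R = [193]
K = P̄·Hᵀ·S⁻¹ = [-57/193; 45/193]
x' − x̄ = [1026/193, -810/193] = K·y
y = (KᵀK)⁻¹·Kᵀ·(x' − x̄) = [-18]
z = y + H·x̄ = [-18] + [19] = [1]

z = [1]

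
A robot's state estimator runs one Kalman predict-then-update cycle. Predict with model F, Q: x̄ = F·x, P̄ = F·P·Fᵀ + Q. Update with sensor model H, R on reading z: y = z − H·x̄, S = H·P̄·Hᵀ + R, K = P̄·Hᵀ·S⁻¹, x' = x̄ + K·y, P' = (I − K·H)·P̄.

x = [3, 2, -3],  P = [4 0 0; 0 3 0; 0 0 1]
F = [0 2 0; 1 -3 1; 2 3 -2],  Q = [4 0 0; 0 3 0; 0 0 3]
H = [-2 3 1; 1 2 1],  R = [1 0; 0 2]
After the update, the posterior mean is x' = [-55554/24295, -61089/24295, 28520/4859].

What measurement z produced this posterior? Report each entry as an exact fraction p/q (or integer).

z = [3, -2]

x̄ = F·x = [4, -6, 18]
P̄ = F·P·Fᵀ + Q = [16 -18 18; -18 35 -21; 18 -21 50]
S = H·P̄·Hᵀ + R = [448 123; 123 88]
K = P̄·Hᵀ·S⁻¹ = [-5738/24295 7468/24295; 6747/24295 -872/24295; -1502/4859 3535/4859]
x' − x̄ = [-152734/24295, 84681/24295, -58942/4859] = K·y
y = (KᵀK)⁻¹·Kᵀ·(x' − x̄) = [11, -12]
z = y + H·x̄ = [11, -12] + [-8, 10] = [3, -2]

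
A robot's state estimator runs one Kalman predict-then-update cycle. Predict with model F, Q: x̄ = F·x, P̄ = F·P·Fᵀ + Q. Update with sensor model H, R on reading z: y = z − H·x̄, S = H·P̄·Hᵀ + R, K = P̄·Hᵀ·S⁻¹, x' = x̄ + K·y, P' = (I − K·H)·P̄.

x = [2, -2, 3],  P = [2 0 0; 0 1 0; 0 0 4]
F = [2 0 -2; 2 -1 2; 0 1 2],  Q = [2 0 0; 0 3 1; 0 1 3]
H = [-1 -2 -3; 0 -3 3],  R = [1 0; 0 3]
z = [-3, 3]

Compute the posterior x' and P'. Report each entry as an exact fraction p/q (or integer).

x̄ = F·x = [-2, 12, 4]
P̄ = F·P·Fᵀ + Q = [26 -8 -16; -8 28 16; -16 16 20]
y = z − H·x̄ = [31, 27]
S = H·P̄·Hᵀ + R = [383 60; 60 147]
K = P̄·Hᵀ·S⁻¹ = [2342/17567 -3824/17567; -3984/17567 -2676/17567; -3964/17567 3052/17567]
x' = x̄ + K·y = [-5980/1597, 1368/1597, 2708/1597]
P' = (I − K·H)·P̄ = [275970/17567 -53368/17567 -57192/17567; -53368/17567 13076/17567 10400/17567; -57192/17567 10400/17567 13452/17567]

x' = [-5980/1597, 1368/1597, 2708/1597]
P' = [275970/17567 -53368/17567 -57192/17567; -53368/17567 13076/17567 10400/17567; -57192/17567 10400/17567 13452/17567]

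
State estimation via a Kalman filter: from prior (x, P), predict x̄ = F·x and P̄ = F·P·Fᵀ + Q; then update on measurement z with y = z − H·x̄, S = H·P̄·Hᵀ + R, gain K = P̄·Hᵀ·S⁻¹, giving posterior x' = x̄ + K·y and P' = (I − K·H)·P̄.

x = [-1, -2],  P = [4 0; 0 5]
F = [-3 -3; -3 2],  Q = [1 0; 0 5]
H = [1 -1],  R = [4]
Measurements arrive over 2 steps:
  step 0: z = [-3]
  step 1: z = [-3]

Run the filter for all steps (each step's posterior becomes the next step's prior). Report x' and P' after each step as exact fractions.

step 0: x̄ = F·x = [9, -1]
step 0: P̄ = F·P·Fᵀ + Q = [82 6; 6 61]
step 0: y = z − H·x̄ = [-13]
step 0: S = H·P̄·Hᵀ + R = [135]
step 0: K = P̄·Hᵀ·S⁻¹ = [76/135; -11/27]
step 0: x' = x̄ + K·y = [227/135, 116/27]
step 0: P' = (I − K·H)·P̄ = [5294/135 998/27; 998/27 1042/27]
step 1: x̄ = F·x = [-269/15, 479/135]
step 1: P̄ = F·P·Fᵀ + Q = [6833/5 3484/15; 3484/15 9281/135]
step 1: y = z − H·x̄ = [499/27]
step 1: S = H·P̄·Hᵀ + R = [26320/27]
step 1: K = P̄·Hᵀ·S⁻¹ = [30627/26320; 883/5264]
step 1: x' = x̄ + K·y = [94027/26320, 174983/26320]
step 1: P' = (I − K·H)·P̄ = [245537/5264 1105177/26320; 1105177/26320 1087517/26320]

step 0: x' = [227/135, 116/27], P' = [5294/135 998/27; 998/27 1042/27]
step 1: x' = [94027/26320, 174983/26320], P' = [245537/5264 1105177/26320; 1105177/26320 1087517/26320]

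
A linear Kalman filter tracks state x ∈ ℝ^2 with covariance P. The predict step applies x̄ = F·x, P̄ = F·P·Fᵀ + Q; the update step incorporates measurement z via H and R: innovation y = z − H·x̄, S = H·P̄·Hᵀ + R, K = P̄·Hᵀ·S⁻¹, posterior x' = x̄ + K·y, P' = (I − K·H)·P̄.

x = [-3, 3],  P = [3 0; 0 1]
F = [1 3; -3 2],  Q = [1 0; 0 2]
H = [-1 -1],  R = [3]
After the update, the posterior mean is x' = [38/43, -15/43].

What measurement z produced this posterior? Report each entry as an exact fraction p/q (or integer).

z = [1]

x̄ = F·x = [6, 15]
P̄ = F·P·Fᵀ + Q = [13 -3; -3 33]
S = H·P̄·Hᵀ + R = [43]
K = P̄·Hᵀ·S⁻¹ = [-10/43; -30/43]
x' − x̄ = [-220/43, -660/43] = K·y
y = (KᵀK)⁻¹·Kᵀ·(x' − x̄) = [22]
z = y + H·x̄ = [22] + [-21] = [1]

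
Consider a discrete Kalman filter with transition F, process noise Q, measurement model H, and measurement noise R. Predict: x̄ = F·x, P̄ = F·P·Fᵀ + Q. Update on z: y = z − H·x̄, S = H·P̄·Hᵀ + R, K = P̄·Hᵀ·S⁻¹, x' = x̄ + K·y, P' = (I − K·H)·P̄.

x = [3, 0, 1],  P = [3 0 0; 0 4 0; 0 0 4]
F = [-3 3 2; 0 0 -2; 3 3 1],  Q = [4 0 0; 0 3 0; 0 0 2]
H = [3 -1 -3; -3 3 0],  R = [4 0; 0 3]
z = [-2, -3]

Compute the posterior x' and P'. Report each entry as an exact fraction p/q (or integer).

x' = [-314211/258452, -144486/64613, 69825/258452]
P' = [2350941/258452 573443/64613 1573133/258452; 573443/64613 580594/64613 376693/64613; 1573133/258452 376693/64613 1176101/258452]

x̄ = F·x = [-7, -2, 10]
P̄ = F·P·Fᵀ + Q = [83 -16 17; -16 19 -8; 17 -8 69]
y = z − H·x̄ = [47, -18]
S = H·P̄·Hᵀ + R = [1133 -771; -771 1209]
K = P̄·Hᵀ·S⁻¹ = [9913/258452 -57169/258452; 2414/64613 7151/64613; -78919/258452 -66361/258452]
x' = x̄ + K·y = [-314211/258452, -144486/64613, 69825/258452]
P' = (I − K·H)·P̄ = [2350941/258452 573443/64613 1573133/258452; 573443/64613 580594/64613 376693/64613; 1573133/258452 376693/64613 1176101/258452]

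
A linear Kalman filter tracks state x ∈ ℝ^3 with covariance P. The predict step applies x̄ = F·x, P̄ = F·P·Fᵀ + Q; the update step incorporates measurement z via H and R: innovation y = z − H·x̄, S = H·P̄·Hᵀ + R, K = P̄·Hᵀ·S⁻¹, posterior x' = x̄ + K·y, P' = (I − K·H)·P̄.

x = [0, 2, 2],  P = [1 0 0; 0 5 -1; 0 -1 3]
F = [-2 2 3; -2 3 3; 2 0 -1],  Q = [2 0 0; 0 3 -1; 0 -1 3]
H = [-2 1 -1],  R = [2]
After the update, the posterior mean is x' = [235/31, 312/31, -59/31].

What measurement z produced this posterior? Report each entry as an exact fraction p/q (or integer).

x̄ = F·x = [10, 12, -2]
P̄ = F·P·Fᵀ + Q = [41 46 -11; 46 61 -11; -11 -11 10]
S = H·P̄·Hᵀ + R = [31]
K = P̄·Hᵀ·S⁻¹ = [-25/31; -20/31; 1/31]
x' − x̄ = [-75/31, -60/31, 3/31] = K·y
y = (KᵀK)⁻¹·Kᵀ·(x' − x̄) = [3]
z = y + H·x̄ = [3] + [-6] = [-3]

z = [-3]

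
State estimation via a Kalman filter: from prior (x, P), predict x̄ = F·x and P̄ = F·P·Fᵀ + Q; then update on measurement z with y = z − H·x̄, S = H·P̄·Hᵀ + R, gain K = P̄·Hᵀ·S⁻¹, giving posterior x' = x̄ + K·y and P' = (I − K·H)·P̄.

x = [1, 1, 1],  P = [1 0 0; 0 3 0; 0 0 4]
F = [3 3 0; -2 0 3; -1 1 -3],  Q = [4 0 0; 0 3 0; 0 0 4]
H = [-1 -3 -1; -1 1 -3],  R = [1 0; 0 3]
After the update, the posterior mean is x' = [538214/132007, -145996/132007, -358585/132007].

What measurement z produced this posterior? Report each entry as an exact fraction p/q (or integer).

z = [2, 3]

x̄ = F·x = [6, 1, -3]
P̄ = F·P·Fᵀ + Q = [40 -6 6; -6 43 -34; 6 -34 44]
S = H·P̄·Hᵀ + R = [244 -217; -217 734]
K = P̄·Hᵀ·S⁻¹ = [-34440/132007 -21692/132007; -32559/132007 17531/132007; 844/132007 -30684/132007]
x' − x̄ = [-253828/132007, -278003/132007, 37436/132007] = K·y
y = (KᵀK)⁻¹·Kᵀ·(x' − x̄) = [8, -1]
z = y + H·x̄ = [8, -1] + [-6, 4] = [2, 3]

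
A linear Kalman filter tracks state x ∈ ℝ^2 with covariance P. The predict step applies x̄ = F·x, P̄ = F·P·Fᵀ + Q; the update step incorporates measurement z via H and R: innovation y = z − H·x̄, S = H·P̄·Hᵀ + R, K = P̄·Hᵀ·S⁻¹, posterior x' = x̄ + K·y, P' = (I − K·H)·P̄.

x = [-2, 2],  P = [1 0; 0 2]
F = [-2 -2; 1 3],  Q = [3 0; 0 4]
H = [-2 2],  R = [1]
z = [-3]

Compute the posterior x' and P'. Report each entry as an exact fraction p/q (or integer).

x' = [638/265, 246/265]
P' = [611/265 582/265; 582/265 619/265]

x̄ = F·x = [0, 4]
P̄ = F·P·Fᵀ + Q = [15 -14; -14 23]
y = z − H·x̄ = [-11]
S = H·P̄·Hᵀ + R = [265]
K = P̄·Hᵀ·S⁻¹ = [-58/265; 74/265]
x' = x̄ + K·y = [638/265, 246/265]
P' = (I − K·H)·P̄ = [611/265 582/265; 582/265 619/265]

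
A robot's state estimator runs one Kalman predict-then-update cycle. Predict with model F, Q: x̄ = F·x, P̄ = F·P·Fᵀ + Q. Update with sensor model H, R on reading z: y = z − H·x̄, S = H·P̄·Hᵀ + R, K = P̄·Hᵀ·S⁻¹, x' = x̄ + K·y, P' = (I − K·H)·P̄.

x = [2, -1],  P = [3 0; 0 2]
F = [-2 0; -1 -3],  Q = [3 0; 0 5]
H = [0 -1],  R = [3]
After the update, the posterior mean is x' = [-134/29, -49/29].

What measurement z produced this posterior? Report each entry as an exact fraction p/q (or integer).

z = [2]

x̄ = F·x = [-4, 1]
P̄ = F·P·Fᵀ + Q = [15 6; 6 26]
S = H·P̄·Hᵀ + R = [29]
K = P̄·Hᵀ·S⁻¹ = [-6/29; -26/29]
x' − x̄ = [-18/29, -78/29] = K·y
y = (KᵀK)⁻¹·Kᵀ·(x' − x̄) = [3]
z = y + H·x̄ = [3] + [-1] = [2]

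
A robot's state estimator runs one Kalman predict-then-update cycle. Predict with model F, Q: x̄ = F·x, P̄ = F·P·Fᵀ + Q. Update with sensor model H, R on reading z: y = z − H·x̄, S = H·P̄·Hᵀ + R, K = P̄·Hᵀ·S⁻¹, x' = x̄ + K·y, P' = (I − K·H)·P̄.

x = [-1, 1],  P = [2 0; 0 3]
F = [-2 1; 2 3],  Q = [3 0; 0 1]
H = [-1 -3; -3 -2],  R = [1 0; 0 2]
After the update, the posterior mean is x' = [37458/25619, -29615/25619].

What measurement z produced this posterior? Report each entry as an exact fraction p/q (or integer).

z = [2, -2]

x̄ = F·x = [3, 1]
P̄ = F·P·Fᵀ + Q = [14 1; 1 36]
S = H·P̄·Hᵀ + R = [345 269; 269 284]
K = P̄·Hᵀ·S⁻¹ = [7008/25619 -10607/25619; -10781/25619 3446/25619]
x' − x̄ = [-39399/25619, -55234/25619] = K·y
y = (KᵀK)⁻¹·Kᵀ·(x' − x̄) = [8, 9]
z = y + H·x̄ = [8, 9] + [-6, -11] = [2, -2]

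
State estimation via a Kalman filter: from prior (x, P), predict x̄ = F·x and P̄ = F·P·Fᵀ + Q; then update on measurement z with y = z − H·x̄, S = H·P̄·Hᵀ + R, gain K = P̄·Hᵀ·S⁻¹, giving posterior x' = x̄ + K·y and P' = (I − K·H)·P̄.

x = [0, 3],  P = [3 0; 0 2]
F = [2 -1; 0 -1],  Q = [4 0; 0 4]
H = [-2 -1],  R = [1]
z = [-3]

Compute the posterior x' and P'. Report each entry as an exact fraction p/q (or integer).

x' = [65/29, -47/29]
P' = [122/87 -206/87; -206/87 422/87]

x̄ = F·x = [-3, -3]
P̄ = F·P·Fᵀ + Q = [18 2; 2 6]
y = z − H·x̄ = [-12]
S = H·P̄·Hᵀ + R = [87]
K = P̄·Hᵀ·S⁻¹ = [-38/87; -10/87]
x' = x̄ + K·y = [65/29, -47/29]
P' = (I − K·H)·P̄ = [122/87 -206/87; -206/87 422/87]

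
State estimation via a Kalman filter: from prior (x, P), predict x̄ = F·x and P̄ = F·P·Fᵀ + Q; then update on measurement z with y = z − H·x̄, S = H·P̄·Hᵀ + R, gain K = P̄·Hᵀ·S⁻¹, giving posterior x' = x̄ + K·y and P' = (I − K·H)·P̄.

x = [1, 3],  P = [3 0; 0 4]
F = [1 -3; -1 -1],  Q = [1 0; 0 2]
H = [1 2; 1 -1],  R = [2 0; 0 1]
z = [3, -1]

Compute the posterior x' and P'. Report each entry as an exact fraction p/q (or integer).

x' = [717/2687, 3157/2687]
P' = [1754/2687 18/2687; 18/2687 855/2687]

x̄ = F·x = [-8, -4]
P̄ = F·P·Fᵀ + Q = [40 9; 9 9]
y = z − H·x̄ = [19, 3]
S = H·P̄·Hᵀ + R = [114 31; 31 32]
K = P̄·Hᵀ·S⁻¹ = [895/2687 1736/2687; 864/2687 -837/2687]
x' = x̄ + K·y = [717/2687, 3157/2687]
P' = (I − K·H)·P̄ = [1754/2687 18/2687; 18/2687 855/2687]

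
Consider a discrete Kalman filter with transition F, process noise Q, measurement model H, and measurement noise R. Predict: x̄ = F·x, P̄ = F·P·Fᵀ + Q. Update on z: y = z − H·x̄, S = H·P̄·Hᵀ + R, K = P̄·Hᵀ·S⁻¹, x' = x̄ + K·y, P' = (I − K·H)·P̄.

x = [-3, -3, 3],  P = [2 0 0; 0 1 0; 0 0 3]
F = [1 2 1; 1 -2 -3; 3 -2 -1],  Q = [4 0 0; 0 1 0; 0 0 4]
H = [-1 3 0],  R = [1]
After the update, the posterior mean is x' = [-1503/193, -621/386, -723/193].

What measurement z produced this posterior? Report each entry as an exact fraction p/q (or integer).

z = [3]

x̄ = F·x = [-6, -6, -6]
P̄ = F·P·Fᵀ + Q = [13 -11 -1; -11 34 19; -1 19 29]
S = H·P̄·Hᵀ + R = [386]
K = P̄·Hᵀ·S⁻¹ = [-23/193; 113/386; 29/193]
x' − x̄ = [-345/193, 1695/386, 435/193] = K·y
y = (KᵀK)⁻¹·Kᵀ·(x' − x̄) = [15]
z = y + H·x̄ = [15] + [-12] = [3]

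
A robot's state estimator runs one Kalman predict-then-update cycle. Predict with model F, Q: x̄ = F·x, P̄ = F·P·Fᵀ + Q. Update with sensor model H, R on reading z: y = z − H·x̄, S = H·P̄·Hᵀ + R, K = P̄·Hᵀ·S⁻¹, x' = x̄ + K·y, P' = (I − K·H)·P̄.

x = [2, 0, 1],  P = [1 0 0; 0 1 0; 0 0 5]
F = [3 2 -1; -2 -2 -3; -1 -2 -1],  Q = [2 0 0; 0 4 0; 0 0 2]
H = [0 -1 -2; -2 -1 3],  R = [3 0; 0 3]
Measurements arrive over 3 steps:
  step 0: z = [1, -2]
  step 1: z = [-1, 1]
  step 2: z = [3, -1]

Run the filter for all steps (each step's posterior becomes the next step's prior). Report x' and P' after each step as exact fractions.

step 0: x̄ = F·x = [5, -7, -3]
step 0: P̄ = F·P·Fᵀ + Q = [20 5 -2; 5 57 21; -2 21 12]
step 0: y = z − H·x̄ = [-12, 10]
step 0: S = H·P̄·Hᵀ + R = [192 -34; -34 166]
step 0: K = P̄·Hᵀ·S⁻¹ = [-475/7679 -4913/15358; -8285/15358 -2067/15358; -1706/7679 1059/15358]
step 0: x' = x̄ + K·y = [2790/1097, -2054/1097, 390/1097]
step 0: P' = (I − K·H)·P̄ = [55647/15358 -18456/7679 19881/15358; -18456/7679 46923/15358 -5517/7679; 19881/15358 -5517/7679 10635/15358]
step 1: x̄ = F·x = [3872/1097, -2642/1097, 928/1097]
step 1: P̄ = F·P·Fᵀ + Q = [105886/7679 -107790/7679 -44232/7679; -107790/7679 378295/15358 60276/7679; -44232/7679 60276/7679 66334/7679]
step 1: y = z − H·x̄ = [-1883/1097, 3415/1097]
step 1: S = H·P̄·Hᵀ + R = [1437249/15358 -1323281/15358; -1323281/15358 1941405/15358]
step 1: K = P̄·Hᵀ·S⁻¹ = [4415744/33832849 -5239356/33832849; -42582143/67665698 -14576705/67665698; -4814835/33832849 4636637/33832849]
step 1: x' = x̄ + K·y = [95527388/33832849, -67625363/33832849, 51319356/33832849]
step 1: P' = (I − K·H)·P̄ = [192183530/33832849 -155407936/33832849 71080352/33832849; -155407936/33832849 342792601/67665698 -53761543/33832849; 71080352/33832849 -53761543/33832849 34103024/33832849]
step 2: x̄ = F·x = [100012082/33832849, -209762118/33832849, -11596018/33832849]
step 2: P̄ = F·P·Fᵀ + Q = [440674522/33832849 -464814242/33832849 -126929984/33832849; -464814242/33832849 861140154/33832849 165123134/33832849; -126929984/33832849 165123134/33832849 285020242/33832849]
step 2: y = z − H·x̄ = [-131455607/33832849, -8782749/33832849]
step 2: S = H·P̄·Hᵀ + R = [2763212205/33832849 -2451452852/33832849; -2451452852/33832849 3963683003/33832849]
step 2: K = P̄·Hᵀ·S⁻¹ = [26423808078/146096953439 -13045946850/146096953439; -98720845698/146096953439 -40273554116/146096953439; -17742529366/146096953439 23813956336/146096953439]
step 2: x' = x̄ + K·y = [332590436998/146096953439, -511765508568/146096953439, 12681759804/146096953439]
step 2: P' = (I − K·H)·P̄ = [1034179514822/146096953439 -859251330178/146096953439 389989952972/146096953439; -859251330178/146096953439 913426851338/146096953439 -308632157122/146096953439; 389989952972/146096953439 -308632157122/146096953439 180929872610/146096953439]

step 0: x' = [2790/1097, -2054/1097, 390/1097], P' = [55647/15358 -18456/7679 19881/15358; -18456/7679 46923/15358 -5517/7679; 19881/15358 -5517/7679 10635/15358]
step 1: x' = [95527388/33832849, -67625363/33832849, 51319356/33832849], P' = [192183530/33832849 -155407936/33832849 71080352/33832849; -155407936/33832849 342792601/67665698 -53761543/33832849; 71080352/33832849 -53761543/33832849 34103024/33832849]
step 2: x' = [332590436998/146096953439, -511765508568/146096953439, 12681759804/146096953439], P' = [1034179514822/146096953439 -859251330178/146096953439 389989952972/146096953439; -859251330178/146096953439 913426851338/146096953439 -308632157122/146096953439; 389989952972/146096953439 -308632157122/146096953439 180929872610/146096953439]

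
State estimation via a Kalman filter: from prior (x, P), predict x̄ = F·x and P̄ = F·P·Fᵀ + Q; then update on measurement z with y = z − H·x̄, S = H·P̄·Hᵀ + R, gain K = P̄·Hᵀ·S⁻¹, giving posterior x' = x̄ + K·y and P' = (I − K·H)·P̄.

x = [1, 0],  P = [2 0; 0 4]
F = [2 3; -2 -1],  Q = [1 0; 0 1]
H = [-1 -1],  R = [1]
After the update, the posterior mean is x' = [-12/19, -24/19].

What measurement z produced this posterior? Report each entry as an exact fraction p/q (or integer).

z = [2]

x̄ = F·x = [2, -2]
P̄ = F·P·Fᵀ + Q = [45 -20; -20 13]
S = H·P̄·Hᵀ + R = [19]
K = P̄·Hᵀ·S⁻¹ = [-25/19; 7/19]
x' − x̄ = [-50/19, 14/19] = K·y
y = (KᵀK)⁻¹·Kᵀ·(x' − x̄) = [2]
z = y + H·x̄ = [2] + [0] = [2]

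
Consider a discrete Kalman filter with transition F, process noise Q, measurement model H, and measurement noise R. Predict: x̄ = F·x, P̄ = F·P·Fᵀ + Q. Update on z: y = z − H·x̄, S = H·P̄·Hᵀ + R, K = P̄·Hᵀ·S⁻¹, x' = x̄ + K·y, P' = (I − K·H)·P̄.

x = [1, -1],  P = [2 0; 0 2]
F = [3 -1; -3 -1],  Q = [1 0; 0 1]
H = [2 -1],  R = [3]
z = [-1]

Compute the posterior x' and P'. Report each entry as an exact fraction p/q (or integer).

x' = [25/86, 239/172]
P' = [62/43 161/86; 161/86 803/172]

x̄ = F·x = [4, -2]
P̄ = F·P·Fᵀ + Q = [21 -16; -16 21]
y = z − H·x̄ = [-11]
S = H·P̄·Hᵀ + R = [172]
K = P̄·Hᵀ·S⁻¹ = [29/86; -53/172]
x' = x̄ + K·y = [25/86, 239/172]
P' = (I − K·H)·P̄ = [62/43 161/86; 161/86 803/172]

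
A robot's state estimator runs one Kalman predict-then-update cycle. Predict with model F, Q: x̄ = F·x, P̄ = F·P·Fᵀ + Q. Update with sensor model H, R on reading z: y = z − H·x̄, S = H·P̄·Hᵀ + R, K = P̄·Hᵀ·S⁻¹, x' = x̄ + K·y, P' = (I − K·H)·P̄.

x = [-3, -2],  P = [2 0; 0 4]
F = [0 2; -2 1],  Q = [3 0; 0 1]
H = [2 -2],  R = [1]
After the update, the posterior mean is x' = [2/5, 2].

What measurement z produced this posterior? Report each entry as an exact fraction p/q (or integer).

x̄ = F·x = [-4, 4]
P̄ = F·P·Fᵀ + Q = [19 8; 8 13]
S = H·P̄·Hᵀ + R = [65]
K = P̄·Hᵀ·S⁻¹ = [22/65; -2/13]
x' − x̄ = [22/5, -2] = K·y
y = (KᵀK)⁻¹·Kᵀ·(x' − x̄) = [13]
z = y + H·x̄ = [13] + [-16] = [-3]

z = [-3]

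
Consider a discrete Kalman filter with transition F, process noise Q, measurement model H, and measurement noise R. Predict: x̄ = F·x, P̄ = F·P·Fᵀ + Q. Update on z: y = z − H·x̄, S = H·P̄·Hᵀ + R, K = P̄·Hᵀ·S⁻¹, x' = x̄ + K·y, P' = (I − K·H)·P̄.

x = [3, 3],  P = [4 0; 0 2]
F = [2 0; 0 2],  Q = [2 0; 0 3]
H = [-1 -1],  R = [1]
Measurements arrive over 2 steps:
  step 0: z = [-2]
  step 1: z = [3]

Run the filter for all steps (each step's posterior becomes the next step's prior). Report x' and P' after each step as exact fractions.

step 0: x' = [0, 7/3], P' = [36/5 -33/5; -33/5 209/30]
step 1: x' = [-253/74, 177/148], P' = [1067/37 -2101/74; -2101/74 4269/148]

step 0: x̄ = F·x = [6, 6]
step 0: P̄ = F·P·Fᵀ + Q = [18 0; 0 11]
step 0: y = z − H·x̄ = [10]
step 0: S = H·P̄·Hᵀ + R = [30]
step 0: K = P̄·Hᵀ·S⁻¹ = [-3/5; -11/30]
step 0: x' = x̄ + K·y = [0, 7/3]
step 0: P' = (I − K·H)·P̄ = [36/5 -33/5; -33/5 209/30]
step 1: x̄ = F·x = [0, 14/3]
step 1: P̄ = F·P·Fᵀ + Q = [154/5 -132/5; -132/5 463/15]
step 1: y = z − H·x̄ = [23/3]
step 1: S = H·P̄·Hᵀ + R = [148/15]
step 1: K = P̄·Hᵀ·S⁻¹ = [-33/74; -67/148]
step 1: x' = x̄ + K·y = [-253/74, 177/148]
step 1: P' = (I − K·H)·P̄ = [1067/37 -2101/74; -2101/74 4269/148]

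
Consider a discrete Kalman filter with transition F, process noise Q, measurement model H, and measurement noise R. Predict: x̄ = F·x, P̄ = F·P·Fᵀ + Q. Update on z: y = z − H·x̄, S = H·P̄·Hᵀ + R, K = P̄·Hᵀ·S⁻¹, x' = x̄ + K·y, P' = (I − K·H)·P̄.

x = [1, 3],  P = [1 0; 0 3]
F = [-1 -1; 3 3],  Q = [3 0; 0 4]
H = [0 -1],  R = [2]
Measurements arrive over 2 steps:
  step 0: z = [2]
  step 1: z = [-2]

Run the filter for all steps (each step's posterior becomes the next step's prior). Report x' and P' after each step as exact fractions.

step 0: x̄ = F·x = [-4, 12]
step 0: P̄ = F·P·Fᵀ + Q = [7 -12; -12 40]
step 0: y = z − H·x̄ = [14]
step 0: S = H·P̄·Hᵀ + R = [42]
step 0: K = P̄·Hᵀ·S⁻¹ = [2/7; -20/21]
step 0: x' = x̄ + K·y = [0, -4/3]
step 0: P' = (I − K·H)·P̄ = [25/7 -4/7; -4/7 40/21]
step 1: x̄ = F·x = [4/3, -4]
step 1: P̄ = F·P·Fᵀ + Q = [22/3 -13; -13 43]
step 1: y = z − H·x̄ = [-6]
step 1: S = H·P̄·Hᵀ + R = [45]
step 1: K = P̄·Hᵀ·S⁻¹ = [13/45; -43/45]
step 1: x' = x̄ + K·y = [-2/5, 26/15]
step 1: P' = (I − K·H)·P̄ = [161/45 -26/45; -26/45 86/45]

step 0: x' = [0, -4/3], P' = [25/7 -4/7; -4/7 40/21]
step 1: x' = [-2/5, 26/15], P' = [161/45 -26/45; -26/45 86/45]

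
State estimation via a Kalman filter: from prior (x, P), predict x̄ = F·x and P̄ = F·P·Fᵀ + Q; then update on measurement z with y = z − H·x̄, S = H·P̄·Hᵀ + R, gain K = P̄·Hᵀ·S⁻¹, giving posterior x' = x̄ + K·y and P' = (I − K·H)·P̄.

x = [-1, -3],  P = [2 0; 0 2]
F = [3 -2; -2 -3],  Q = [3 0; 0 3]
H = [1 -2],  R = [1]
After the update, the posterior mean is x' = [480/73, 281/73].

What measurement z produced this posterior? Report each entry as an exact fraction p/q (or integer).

z = [-1]

x̄ = F·x = [3, 11]
P̄ = F·P·Fᵀ + Q = [29 0; 0 29]
S = H·P̄·Hᵀ + R = [146]
K = P̄·Hᵀ·S⁻¹ = [29/146; -29/73]
x' − x̄ = [261/73, -522/73] = K·y
y = (KᵀK)⁻¹·Kᵀ·(x' − x̄) = [18]
z = y + H·x̄ = [18] + [-19] = [-1]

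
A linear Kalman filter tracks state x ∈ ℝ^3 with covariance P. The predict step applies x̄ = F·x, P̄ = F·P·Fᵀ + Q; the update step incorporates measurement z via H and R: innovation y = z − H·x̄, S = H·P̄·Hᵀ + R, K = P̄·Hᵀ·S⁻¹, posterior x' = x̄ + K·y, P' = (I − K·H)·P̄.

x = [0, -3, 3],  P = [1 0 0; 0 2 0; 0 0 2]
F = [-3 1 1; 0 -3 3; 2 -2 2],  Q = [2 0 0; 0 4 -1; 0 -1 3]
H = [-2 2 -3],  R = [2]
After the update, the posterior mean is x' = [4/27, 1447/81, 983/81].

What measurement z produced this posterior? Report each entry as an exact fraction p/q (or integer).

x̄ = F·x = [0, 18, 12]
P̄ = F·P·Fᵀ + Q = [15 0 -6; 0 40 23; -6 23 23]
S = H·P̄·Hᵀ + R = [81]
K = P̄·Hᵀ·S⁻¹ = [-4/27; 11/81; -11/81]
x' − x̄ = [4/27, -11/81, 11/81] = K·y
y = (KᵀK)⁻¹·Kᵀ·(x' − x̄) = [-1]
z = y + H·x̄ = [-1] + [0] = [-1]

z = [-1]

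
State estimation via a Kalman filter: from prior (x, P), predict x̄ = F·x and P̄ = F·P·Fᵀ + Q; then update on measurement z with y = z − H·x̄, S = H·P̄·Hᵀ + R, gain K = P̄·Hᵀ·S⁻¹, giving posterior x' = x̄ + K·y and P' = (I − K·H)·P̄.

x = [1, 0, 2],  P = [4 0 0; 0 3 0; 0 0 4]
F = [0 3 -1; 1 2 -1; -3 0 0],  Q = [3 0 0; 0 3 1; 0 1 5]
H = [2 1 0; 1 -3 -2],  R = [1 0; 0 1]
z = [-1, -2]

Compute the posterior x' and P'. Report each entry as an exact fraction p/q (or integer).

x̄ = F·x = [-2, -1, -3]
P̄ = F·P·Fᵀ + Q = [34 22 0; 22 23 -11; 0 -11 41]
y = z − H·x̄ = [4, -9]
S = H·P̄·Hᵀ + R = [248 -89; -89 142]
K = P̄·Hᵀ·S⁻¹ = [9932/27295 74/27295; 7289/27295 -237/27295; -5923/27295 -13131/27295]
x' = x̄ + K·y = [-15528/27295, 3994/27295, 12602/27295]
P' = (I − K·H)·P̄ = [36518/27295 -63104/27295 112878/27295; -63104/27295 133497/27295 -231679/27295; 112878/27295 -231679/27295 410523/27295]

x' = [-15528/27295, 3994/27295, 12602/27295]
P' = [36518/27295 -63104/27295 112878/27295; -63104/27295 133497/27295 -231679/27295; 112878/27295 -231679/27295 410523/27295]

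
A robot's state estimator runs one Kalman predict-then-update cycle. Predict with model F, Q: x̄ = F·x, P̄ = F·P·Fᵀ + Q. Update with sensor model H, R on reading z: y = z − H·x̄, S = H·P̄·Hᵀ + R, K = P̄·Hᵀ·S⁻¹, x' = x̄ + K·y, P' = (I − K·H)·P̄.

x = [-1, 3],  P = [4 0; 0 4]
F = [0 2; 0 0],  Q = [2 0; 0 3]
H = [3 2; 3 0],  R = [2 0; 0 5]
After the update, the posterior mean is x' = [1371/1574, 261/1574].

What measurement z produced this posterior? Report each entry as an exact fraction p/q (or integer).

x̄ = F·x = [6, 0]
P̄ = F·P·Fᵀ + Q = [18 0; 0 3]
S = H·P̄·Hᵀ + R = [176 162; 162 167]
K = P̄·Hᵀ·S⁻¹ = [135/1574 189/787; 501/1574 -243/787]
x' − x̄ = [-8073/1574, 261/1574] = K·y
y = (KᵀK)⁻¹·Kᵀ·(x' − x̄) = [-15, -16]
z = y + H·x̄ = [-15, -16] + [18, 18] = [3, 2]

z = [3, 2]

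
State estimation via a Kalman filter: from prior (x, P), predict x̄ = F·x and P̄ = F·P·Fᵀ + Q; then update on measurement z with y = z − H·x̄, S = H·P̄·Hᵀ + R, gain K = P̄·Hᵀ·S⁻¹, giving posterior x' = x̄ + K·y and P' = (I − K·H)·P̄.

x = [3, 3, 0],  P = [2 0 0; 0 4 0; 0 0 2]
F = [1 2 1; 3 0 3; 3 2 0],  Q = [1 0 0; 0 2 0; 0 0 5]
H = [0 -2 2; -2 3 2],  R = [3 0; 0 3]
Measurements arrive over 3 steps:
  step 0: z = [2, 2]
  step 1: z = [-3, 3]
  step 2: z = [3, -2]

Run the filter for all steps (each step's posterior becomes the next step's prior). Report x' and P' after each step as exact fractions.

step 0: x̄ = F·x = [9, 9, 15]
step 0: P̄ = F·P·Fᵀ + Q = [21 12 22; 12 38 18; 22 18 39]
step 0: y = z − H·x̄ = [-10, -37]
step 0: S = H·P̄·Hᵀ + R = [167 -76; -76 481]
step 0: K = P̄·Hᵀ·S⁻¹ = [12508/74551 7866/74551; -9664/74551 18002/74551; 26890/74551 17888/74551]
step 0: x' = x̄ + K·y = [254837/74551, 101525/74551, 187509/74551]
step 0: P' = (I − K·H)·P̄ = [1016503/74551 403816/74551 422578/74551; 403816/74551 178126/74551 163630/74551; 422578/74551 163630/74551 203965/74551]
step 1: x̄ = F·x = [645396/74551, 1327038/74551, 967561/74551]
step 1: P̄ = F·P·Fᵀ + Q = [5122463/74551 9601548/74551 8587535/74551; 9601548/74551 18739718/74551 16356405/74551; 8587535/74551 16356405/74551 15079578/74551]
step 1: y = z − H·x̄ = [495301/74551, -4401791/74551]
step 1: S = H·P̄·Hᵀ + R = [4649597/74551 -15351134/74551; -15351134/74551 262047283/74551]
step 1: K = P̄·Hᵀ·S⁻¹ = [229786534/13182344245 1811107352/13182344245; -2396536546/13182344245 3367332712/13182344245; 3801564652/13182344245 3344306011/13182344245]
step 1: x' = x̄ + K·y = [1244650746/1883192035, 2844016596/1883192035, -159612972/1883192035]
step 1: P' = (I − K·H)·P̄ = [43896747793/13182344245 18507491608/13182344245 18852171409/13182344245; 18507491608/13182344245 10861318198/13182344245 7266513379/13182344245; 18852171409/13182344245 7266513379/13182344245 12968860357/13182344245]
step 2: x̄ = F·x = [6773070966/1883192035, 3255113322/1883192035, 1884397086/376638407]
step 2: P̄ = F·P·Fᵀ + Q = [254293587953/13182344245 438353882826/13182344245 78856998004/2636468849; 438353882826/13182344245 877494247202/13182344245 143876860548/2636468849; 78856998004/2636468849 143876860548/2636468849 145303524690/2636468849]
step 2: y = z − H·x̄ = [-6684168111/1883192035, -18829552964/1883192035]
step 2: S = H·P̄·Hᵀ + R = [700520093423/13182344245 -743850812708/13182344245; -743850812708/13182344245 12078325221973/13182344245]
step 2: K = P̄·Hᵀ·S⁻¹ = [9248603370436/599877786101887 79788488750684/599877786101887; -109475431226644/599877786101887 151916951152222/599877786101887; 172345973991340/599877786101887 150801174933160/599877786101887]
step 2: x' = x̄ + K·y = [1326903457101002/599877786101887, -93514583283026/599877786101887, 881764342521298/599877786101887]
step 2: P' = (I − K·H)·P̄ = [1979468835981043/599877786101887 834111465620566/599877786101887 847984370676220/599877786101887; 834111465620566/599877786101887 490480015675546/599877786101887 326266868835580/599877786101887; 847984370676220/599877786101887 326266868835580/599877786101887 584785829822590/599877786101887]

step 0: x' = [254837/74551, 101525/74551, 187509/74551], P' = [1016503/74551 403816/74551 422578/74551; 403816/74551 178126/74551 163630/74551; 422578/74551 163630/74551 203965/74551]
step 1: x' = [1244650746/1883192035, 2844016596/1883192035, -159612972/1883192035], P' = [43896747793/13182344245 18507491608/13182344245 18852171409/13182344245; 18507491608/13182344245 10861318198/13182344245 7266513379/13182344245; 18852171409/13182344245 7266513379/13182344245 12968860357/13182344245]
step 2: x' = [1326903457101002/599877786101887, -93514583283026/599877786101887, 881764342521298/599877786101887], P' = [1979468835981043/599877786101887 834111465620566/599877786101887 847984370676220/599877786101887; 834111465620566/599877786101887 490480015675546/599877786101887 326266868835580/599877786101887; 847984370676220/599877786101887 326266868835580/599877786101887 584785829822590/599877786101887]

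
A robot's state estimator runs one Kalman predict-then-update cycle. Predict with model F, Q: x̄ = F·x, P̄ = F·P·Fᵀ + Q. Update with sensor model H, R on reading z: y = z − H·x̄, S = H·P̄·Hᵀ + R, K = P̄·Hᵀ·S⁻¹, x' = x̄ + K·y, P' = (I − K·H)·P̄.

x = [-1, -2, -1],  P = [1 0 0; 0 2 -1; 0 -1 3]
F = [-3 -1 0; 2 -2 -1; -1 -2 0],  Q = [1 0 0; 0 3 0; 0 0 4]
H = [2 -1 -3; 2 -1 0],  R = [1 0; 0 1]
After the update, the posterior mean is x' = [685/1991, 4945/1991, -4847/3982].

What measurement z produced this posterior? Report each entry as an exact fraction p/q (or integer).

x̄ = F·x = [5, 3, 5]
P̄ = F·P·Fᵀ + Q = [12 -3 7; -3 14 4; 7 4 13]
S = H·P̄·Hᵀ + R = [132 44; 44 75]
K = P̄·Hᵀ·S⁻¹ = [-369/3982 75/181; -380/1991 -28/181; -2615/7964 59/181]
x' − x̄ = [-9270/1991, -1028/1991, -24757/3982] = K·y
y = (KᵀK)⁻¹·Kᵀ·(x' − x̄) = [10, -9]
z = y + H·x̄ = [10, -9] + [-8, 7] = [2, -2]

z = [2, -2]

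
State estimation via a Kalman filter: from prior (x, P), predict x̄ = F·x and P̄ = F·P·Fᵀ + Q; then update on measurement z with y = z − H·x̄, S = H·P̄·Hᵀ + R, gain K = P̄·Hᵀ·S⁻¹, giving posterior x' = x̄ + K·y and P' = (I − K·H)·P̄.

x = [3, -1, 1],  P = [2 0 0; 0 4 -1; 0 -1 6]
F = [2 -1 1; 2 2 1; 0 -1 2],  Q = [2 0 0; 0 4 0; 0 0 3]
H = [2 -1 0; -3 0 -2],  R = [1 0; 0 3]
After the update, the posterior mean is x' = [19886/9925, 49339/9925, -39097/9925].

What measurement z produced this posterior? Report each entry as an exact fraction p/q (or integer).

x̄ = F·x = [8, 5, 3]
P̄ = F·P·Fᵀ + Q = [22 5 19; 5 30 1; 19 1 35]
S = H·P̄·Hᵀ + R = [99 -191; -191 569]
K = P̄·Hᵀ·S⁻¹ = [2327/19850 -2847/19850; -14627/19850 -5503/19850; -1602/9925 -2753/9925]
x' − x̄ = [-59514/9925, -286/9925, -68872/9925] = K·y
y = (KᵀK)⁻¹·Kᵀ·(x' − x̄) = [-12, 32]
z = y + H·x̄ = [-12, 32] + [11, -30] = [-1, 2]

z = [-1, 2]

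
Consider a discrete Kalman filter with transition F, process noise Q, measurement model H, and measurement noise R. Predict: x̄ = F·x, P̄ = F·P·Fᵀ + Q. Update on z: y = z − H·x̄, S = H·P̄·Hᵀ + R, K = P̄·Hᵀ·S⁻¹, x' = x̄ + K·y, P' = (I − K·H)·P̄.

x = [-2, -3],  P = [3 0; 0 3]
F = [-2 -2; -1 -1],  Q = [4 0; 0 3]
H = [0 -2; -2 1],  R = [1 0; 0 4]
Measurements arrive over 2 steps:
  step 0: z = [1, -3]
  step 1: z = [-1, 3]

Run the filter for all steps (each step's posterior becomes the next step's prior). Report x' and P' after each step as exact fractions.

step 0: x' = [2786/1949, -731/1949], P' = [1948/1949 264/1949; 264/1949 468/1949]
step 1: x' = [-1704994/1339851, 559549/1339851], P' = [1276652/1339851 164536/1339851; 164536/1339851 317132/1339851]

step 0: x̄ = F·x = [10, 5]
step 0: P̄ = F·P·Fᵀ + Q = [28 12; 12 9]
step 0: y = z − H·x̄ = [11, 12]
step 0: S = H·P̄·Hᵀ + R = [37 30; 30 77]
step 0: K = P̄·Hᵀ·S⁻¹ = [-528/1949 -908/1949; -936/1949 -15/1949]
step 0: x' = x̄ + K·y = [2786/1949, -731/1949]
step 0: P' = (I − K·H)·P̄ = [1948/1949 264/1949; 264/1949 468/1949]
step 1: x̄ = F·x = [-4110/1949, -2055/1949]
step 1: P̄ = F·P·Fᵀ + Q = [19572/1949 5888/1949; 5888/1949 8791/1949]
step 1: y = z − H·x̄ = [-6059/1949, -318/1949]
step 1: S = H·P̄·Hᵀ + R = [37113/1949 5970/1949; 5970/1949 71323/1949]
step 1: K = P̄·Hᵀ·S⁻¹ = [-329072/1339851 -199064/446617; -634264/1339851 -995/446617]
step 1: x' = x̄ + K·y = [-1704994/1339851, 559549/1339851]
step 1: P' = (I − K·H)·P̄ = [1276652/1339851 164536/1339851; 164536/1339851 317132/1339851]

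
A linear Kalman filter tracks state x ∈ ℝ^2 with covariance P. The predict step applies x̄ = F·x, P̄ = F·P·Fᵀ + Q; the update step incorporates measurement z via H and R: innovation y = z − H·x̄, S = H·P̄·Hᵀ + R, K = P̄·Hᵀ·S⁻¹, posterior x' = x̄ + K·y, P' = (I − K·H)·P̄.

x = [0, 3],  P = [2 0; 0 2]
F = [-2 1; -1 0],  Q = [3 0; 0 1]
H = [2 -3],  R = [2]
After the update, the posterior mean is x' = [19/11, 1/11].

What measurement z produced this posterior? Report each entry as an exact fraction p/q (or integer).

z = [3]

x̄ = F·x = [3, 0]
P̄ = F·P·Fᵀ + Q = [13 4; 4 3]
S = H·P̄·Hᵀ + R = [33]
K = P̄·Hᵀ·S⁻¹ = [14/33; -1/33]
x' − x̄ = [-14/11, 1/11] = K·y
y = (KᵀK)⁻¹·Kᵀ·(x' − x̄) = [-3]
z = y + H·x̄ = [-3] + [6] = [3]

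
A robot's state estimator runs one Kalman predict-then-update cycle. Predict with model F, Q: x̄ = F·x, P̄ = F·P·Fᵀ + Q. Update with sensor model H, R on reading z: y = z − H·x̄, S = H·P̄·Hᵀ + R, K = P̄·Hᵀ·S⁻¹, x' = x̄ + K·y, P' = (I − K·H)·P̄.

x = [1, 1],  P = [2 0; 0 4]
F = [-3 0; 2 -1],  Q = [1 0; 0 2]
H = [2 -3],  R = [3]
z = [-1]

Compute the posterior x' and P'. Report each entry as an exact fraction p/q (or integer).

x̄ = F·x = [-3, 1]
P̄ = F·P·Fᵀ + Q = [19 -12; -12 14]
y = z − H·x̄ = [8]
S = H·P̄·Hᵀ + R = [349]
K = P̄·Hᵀ·S⁻¹ = [74/349; -66/349]
x' = x̄ + K·y = [-455/349, -179/349]
P' = (I − K·H)·P̄ = [1155/349 696/349; 696/349 530/349]

x' = [-455/349, -179/349]
P' = [1155/349 696/349; 696/349 530/349]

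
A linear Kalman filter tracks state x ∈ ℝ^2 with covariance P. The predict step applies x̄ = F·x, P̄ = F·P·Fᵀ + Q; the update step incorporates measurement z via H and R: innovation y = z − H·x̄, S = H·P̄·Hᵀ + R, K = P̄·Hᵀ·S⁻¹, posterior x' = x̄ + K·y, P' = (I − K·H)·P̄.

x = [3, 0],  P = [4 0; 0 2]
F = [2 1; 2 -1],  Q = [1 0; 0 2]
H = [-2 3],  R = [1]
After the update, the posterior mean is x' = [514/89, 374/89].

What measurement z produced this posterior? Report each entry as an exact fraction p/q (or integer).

x̄ = F·x = [6, 6]
P̄ = F·P·Fᵀ + Q = [19 14; 14 20]
S = H·P̄·Hᵀ + R = [89]
K = P̄·Hᵀ·S⁻¹ = [4/89; 32/89]
x' − x̄ = [-20/89, -160/89] = K·y
y = (KᵀK)⁻¹·Kᵀ·(x' − x̄) = [-5]
z = y + H·x̄ = [-5] + [6] = [1]

z = [1]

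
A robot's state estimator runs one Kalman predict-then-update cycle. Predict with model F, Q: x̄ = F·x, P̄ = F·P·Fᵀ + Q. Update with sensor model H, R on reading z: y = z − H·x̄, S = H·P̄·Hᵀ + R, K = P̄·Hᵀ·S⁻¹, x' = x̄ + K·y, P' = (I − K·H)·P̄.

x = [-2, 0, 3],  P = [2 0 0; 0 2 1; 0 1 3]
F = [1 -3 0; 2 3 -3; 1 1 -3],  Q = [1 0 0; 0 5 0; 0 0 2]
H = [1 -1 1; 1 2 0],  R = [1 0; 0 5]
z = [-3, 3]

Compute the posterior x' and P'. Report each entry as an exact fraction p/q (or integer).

x' = [-6393/9713, 13261/9713, -9266/9713]
P' = [31170/9713 -13265/9713 -39190/9713; -13265/9713 17245/9713 27865/9713; -39190/9713 27865/9713 68712/9713]

x̄ = F·x = [-2, -13, -11]
P̄ = F·P·Fᵀ + Q = [21 -5 5; -5 40 25; 5 25 27]
y = z − H·x̄ = [-3, 31]
S = H·P̄·Hᵀ + R = [59 -9; -9 166]
K = P̄·Hᵀ·S⁻¹ = [5245/9713 928/9713; -2645/9713 4245/9713; 1657/9713 3308/9713]
x' = x̄ + K·y = [-6393/9713, 13261/9713, -9266/9713]
P' = (I − K·H)·P̄ = [31170/9713 -13265/9713 -39190/9713; -13265/9713 17245/9713 27865/9713; -39190/9713 27865/9713 68712/9713]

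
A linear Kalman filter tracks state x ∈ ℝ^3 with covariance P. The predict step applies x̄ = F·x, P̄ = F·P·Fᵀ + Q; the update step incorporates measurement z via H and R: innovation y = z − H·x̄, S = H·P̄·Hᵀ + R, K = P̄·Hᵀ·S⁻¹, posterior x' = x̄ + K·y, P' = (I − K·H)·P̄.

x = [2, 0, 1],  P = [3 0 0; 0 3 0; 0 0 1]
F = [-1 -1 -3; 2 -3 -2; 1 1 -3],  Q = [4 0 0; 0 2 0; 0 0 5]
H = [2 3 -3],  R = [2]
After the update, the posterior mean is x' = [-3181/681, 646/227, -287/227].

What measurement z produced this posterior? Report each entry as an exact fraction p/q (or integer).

x̄ = F·x = [-5, 2, -1]
P̄ = F·P·Fᵀ + Q = [19 9 3; 9 45 3; 3 3 20]
S = H·P̄·Hᵀ + R = [681]
K = P̄·Hᵀ·S⁻¹ = [56/681; 48/227; -15/227]
x' − x̄ = [224/681, 192/227, -60/227] = K·y
y = (KᵀK)⁻¹·Kᵀ·(x' − x̄) = [4]
z = y + H·x̄ = [4] + [-1] = [3]

z = [3]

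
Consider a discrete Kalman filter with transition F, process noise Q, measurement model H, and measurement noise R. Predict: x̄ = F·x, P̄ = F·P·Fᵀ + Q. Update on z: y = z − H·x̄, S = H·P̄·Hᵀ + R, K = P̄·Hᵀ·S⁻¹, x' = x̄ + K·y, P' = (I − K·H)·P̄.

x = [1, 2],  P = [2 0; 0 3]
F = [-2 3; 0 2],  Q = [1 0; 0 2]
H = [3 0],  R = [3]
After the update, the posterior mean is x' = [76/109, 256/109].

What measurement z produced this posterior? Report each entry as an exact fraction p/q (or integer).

x̄ = F·x = [4, 4]
P̄ = F·P·Fᵀ + Q = [36 18; 18 14]
S = H·P̄·Hᵀ + R = [327]
K = P̄·Hᵀ·S⁻¹ = [36/109; 18/109]
x' − x̄ = [-360/109, -180/109] = K·y
y = (KᵀK)⁻¹·Kᵀ·(x' − x̄) = [-10]
z = y + H·x̄ = [-10] + [12] = [2]

z = [2]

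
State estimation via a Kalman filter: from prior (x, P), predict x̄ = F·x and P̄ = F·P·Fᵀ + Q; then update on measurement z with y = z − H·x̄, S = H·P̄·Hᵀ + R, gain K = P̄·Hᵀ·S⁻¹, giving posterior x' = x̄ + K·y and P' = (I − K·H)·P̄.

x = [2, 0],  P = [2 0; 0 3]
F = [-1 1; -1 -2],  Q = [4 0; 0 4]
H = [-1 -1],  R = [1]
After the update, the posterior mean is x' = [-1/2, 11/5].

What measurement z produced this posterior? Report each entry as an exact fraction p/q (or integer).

x̄ = F·x = [-2, -2]
P̄ = F·P·Fᵀ + Q = [9 -4; -4 18]
S = H·P̄·Hᵀ + R = [20]
K = P̄·Hᵀ·S⁻¹ = [-1/4; -7/10]
x' − x̄ = [3/2, 21/5] = K·y
y = (KᵀK)⁻¹·Kᵀ·(x' − x̄) = [-6]
z = y + H·x̄ = [-6] + [4] = [-2]

z = [-2]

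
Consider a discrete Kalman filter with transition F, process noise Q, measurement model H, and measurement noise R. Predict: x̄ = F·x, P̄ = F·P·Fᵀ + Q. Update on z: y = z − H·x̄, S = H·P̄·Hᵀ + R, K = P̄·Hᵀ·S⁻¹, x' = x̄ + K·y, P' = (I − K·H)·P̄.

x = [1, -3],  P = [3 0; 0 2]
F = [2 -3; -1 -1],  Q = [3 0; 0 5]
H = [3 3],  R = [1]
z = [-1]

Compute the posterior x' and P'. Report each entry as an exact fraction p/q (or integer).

x' = [77/97, -106/97]
P' = [3003/388 -1485/194; -1485/194 745/97]

x̄ = F·x = [11, 2]
P̄ = F·P·Fᵀ + Q = [33 0; 0 10]
y = z − H·x̄ = [-40]
S = H·P̄·Hᵀ + R = [388]
K = P̄·Hᵀ·S⁻¹ = [99/388; 15/194]
x' = x̄ + K·y = [77/97, -106/97]
P' = (I − K·H)·P̄ = [3003/388 -1485/194; -1485/194 745/97]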